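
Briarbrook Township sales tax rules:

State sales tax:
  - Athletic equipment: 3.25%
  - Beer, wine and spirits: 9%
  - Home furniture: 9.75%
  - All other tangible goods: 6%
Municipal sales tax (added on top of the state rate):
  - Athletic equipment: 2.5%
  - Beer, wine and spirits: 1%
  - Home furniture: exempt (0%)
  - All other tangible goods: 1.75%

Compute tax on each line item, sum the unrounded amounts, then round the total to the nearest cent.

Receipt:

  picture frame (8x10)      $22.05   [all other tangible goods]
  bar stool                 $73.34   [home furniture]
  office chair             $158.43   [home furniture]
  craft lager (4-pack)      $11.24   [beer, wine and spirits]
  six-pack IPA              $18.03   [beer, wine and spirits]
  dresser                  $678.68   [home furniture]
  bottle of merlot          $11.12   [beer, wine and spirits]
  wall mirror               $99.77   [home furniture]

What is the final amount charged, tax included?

$1176.90

Picture frame (8x10) $22.05: all other tangible goods → 6% + 1.75% municipal = 7.75% → $1.708875
Bar stool $73.34: home furniture → 9.75% + 0% municipal = 9.75% → $7.15065
Office chair $158.43: home furniture → 9.75% + 0% municipal = 9.75% → $15.446925
Craft lager (4-pack) $11.24: beer, wine and spirits → 9% + 1% municipal = 10% → $1.124
Six-pack IPA $18.03: beer, wine and spirits → 9% + 1% municipal = 10% → $1.803
Dresser $678.68: home furniture → 9.75% + 0% municipal = 9.75% → $66.1713
Bottle of merlot $11.12: beer, wine and spirits → 9% + 1% municipal = 10% → $1.112
Wall mirror $99.77: home furniture → 9.75% + 0% municipal = 9.75% → $9.727575
Subtotal = $1072.66; unrounded tax = $104.244325 → $104.24; total due = $1176.90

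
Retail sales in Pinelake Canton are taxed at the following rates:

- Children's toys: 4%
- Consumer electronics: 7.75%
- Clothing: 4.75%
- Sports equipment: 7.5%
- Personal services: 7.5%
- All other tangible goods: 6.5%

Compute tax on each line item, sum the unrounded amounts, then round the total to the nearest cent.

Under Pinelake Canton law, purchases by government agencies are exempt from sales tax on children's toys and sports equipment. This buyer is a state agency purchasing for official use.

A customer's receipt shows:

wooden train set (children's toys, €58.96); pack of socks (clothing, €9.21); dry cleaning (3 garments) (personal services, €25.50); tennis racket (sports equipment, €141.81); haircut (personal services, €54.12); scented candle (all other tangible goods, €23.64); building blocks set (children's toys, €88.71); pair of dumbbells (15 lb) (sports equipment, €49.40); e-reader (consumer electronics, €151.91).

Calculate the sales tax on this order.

€19.72

Wooden train set €58.96: children's toys, buyer-exempt → 0% → €0.00
Pack of socks €9.21: clothing → 4.75% → €0.437475
Dry cleaning (3 garments) €25.50: personal services → 7.5% → €1.9125
Tennis racket €141.81: sports equipment, buyer-exempt → 0% → €0.00
Haircut €54.12: personal services → 7.5% → €4.059
Scented candle €23.64: all other tangible goods → 6.5% → €1.5366
Building blocks set €88.71: children's toys, buyer-exempt → 0% → €0.00
Pair of dumbbells (15 lb) €49.40: sports equipment, buyer-exempt → 0% → €0.00
E-reader €151.91: consumer electronics → 7.75% → €11.773025
Unrounded tax sum = €19.7186 → €19.72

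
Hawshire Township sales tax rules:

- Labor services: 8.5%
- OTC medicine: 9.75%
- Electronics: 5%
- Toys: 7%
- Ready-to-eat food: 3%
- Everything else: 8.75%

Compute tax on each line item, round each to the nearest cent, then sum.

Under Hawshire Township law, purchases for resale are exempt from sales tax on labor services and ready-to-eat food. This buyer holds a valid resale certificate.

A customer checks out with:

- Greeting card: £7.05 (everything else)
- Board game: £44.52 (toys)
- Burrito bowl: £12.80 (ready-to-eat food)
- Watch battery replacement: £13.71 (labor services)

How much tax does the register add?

Greeting card £7.05: everything else → 8.75% → £0.62
Board game £44.52: toys → 7% → £3.12
Burrito bowl £12.80: ready-to-eat food, buyer-exempt → 0% → £0.00
Watch battery replacement £13.71: labor services, buyer-exempt → 0% → £0.00
Total tax = £0.62 + £3.12 = £3.74

£3.74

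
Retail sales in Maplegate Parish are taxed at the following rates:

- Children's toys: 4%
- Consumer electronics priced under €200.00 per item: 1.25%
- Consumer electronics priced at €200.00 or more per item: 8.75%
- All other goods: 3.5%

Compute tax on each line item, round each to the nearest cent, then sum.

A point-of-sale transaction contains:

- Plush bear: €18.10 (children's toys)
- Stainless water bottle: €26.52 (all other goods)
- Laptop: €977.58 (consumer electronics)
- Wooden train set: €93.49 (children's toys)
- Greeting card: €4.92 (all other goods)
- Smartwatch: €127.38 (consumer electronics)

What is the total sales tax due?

Plush bear €18.10: children's toys → 4% → €0.72
Stainless water bottle €26.52: all other goods → 3.5% → €0.93
Laptop €977.58: consumer electronics, €200.00 or more → 8.75% → €85.54
Wooden train set €93.49: children's toys → 4% → €3.74
Greeting card €4.92: all other goods → 3.5% → €0.17
Smartwatch €127.38: consumer electronics, under €200.00 → 1.25% → €1.59
Total tax = €0.72 + €0.93 + €85.54 + €3.74 + €0.17 + €1.59 = €92.69

€92.69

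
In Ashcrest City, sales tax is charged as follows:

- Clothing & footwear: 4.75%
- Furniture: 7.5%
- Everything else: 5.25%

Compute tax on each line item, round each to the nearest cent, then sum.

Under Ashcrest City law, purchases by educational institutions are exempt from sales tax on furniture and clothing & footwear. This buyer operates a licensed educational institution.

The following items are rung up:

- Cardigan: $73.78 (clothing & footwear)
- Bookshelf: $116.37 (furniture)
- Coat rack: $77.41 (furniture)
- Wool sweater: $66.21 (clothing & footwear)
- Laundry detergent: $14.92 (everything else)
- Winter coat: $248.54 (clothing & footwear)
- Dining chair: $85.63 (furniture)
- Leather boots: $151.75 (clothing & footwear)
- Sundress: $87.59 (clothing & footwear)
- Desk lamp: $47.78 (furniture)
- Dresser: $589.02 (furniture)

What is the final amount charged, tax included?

Cardigan $73.78: clothing & footwear, buyer-exempt → 0% → $0.00
Bookshelf $116.37: furniture, buyer-exempt → 0% → $0.00
Coat rack $77.41: furniture, buyer-exempt → 0% → $0.00
Wool sweater $66.21: clothing & footwear, buyer-exempt → 0% → $0.00
Laundry detergent $14.92: everything else → 5.25% → $0.78
Winter coat $248.54: clothing & footwear, buyer-exempt → 0% → $0.00
Dining chair $85.63: furniture, buyer-exempt → 0% → $0.00
Leather boots $151.75: clothing & footwear, buyer-exempt → 0% → $0.00
Sundress $87.59: clothing & footwear, buyer-exempt → 0% → $0.00
Desk lamp $47.78: furniture, buyer-exempt → 0% → $0.00
Dresser $589.02: furniture, buyer-exempt → 0% → $0.00
Subtotal = $1559.00; tax = $0.78; total due = $1559.78

$1559.78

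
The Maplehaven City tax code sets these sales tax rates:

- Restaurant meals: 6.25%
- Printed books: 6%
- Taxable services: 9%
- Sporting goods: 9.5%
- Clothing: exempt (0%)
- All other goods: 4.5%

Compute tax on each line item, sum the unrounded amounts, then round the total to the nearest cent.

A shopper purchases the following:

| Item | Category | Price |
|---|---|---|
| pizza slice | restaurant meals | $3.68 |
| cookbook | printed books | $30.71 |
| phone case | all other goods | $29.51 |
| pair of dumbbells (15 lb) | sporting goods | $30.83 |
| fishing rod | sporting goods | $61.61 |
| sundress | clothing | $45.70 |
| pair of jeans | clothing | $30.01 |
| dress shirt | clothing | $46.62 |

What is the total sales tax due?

Pizza slice $3.68: restaurant meals → 6.25% → $0.23
Cookbook $30.71: printed books → 6% → $1.8426
Phone case $29.51: all other goods → 4.5% → $1.32795
Pair of dumbbells (15 lb) $30.83: sporting goods → 9.5% → $2.92885
Fishing rod $61.61: sporting goods → 9.5% → $5.85295
Sundress $45.70: clothing → 0% → $0.00
Pair of jeans $30.01: clothing → 0% → $0.00
Dress shirt $46.62: clothing → 0% → $0.00
Unrounded tax sum = $12.18235 → $12.18

$12.18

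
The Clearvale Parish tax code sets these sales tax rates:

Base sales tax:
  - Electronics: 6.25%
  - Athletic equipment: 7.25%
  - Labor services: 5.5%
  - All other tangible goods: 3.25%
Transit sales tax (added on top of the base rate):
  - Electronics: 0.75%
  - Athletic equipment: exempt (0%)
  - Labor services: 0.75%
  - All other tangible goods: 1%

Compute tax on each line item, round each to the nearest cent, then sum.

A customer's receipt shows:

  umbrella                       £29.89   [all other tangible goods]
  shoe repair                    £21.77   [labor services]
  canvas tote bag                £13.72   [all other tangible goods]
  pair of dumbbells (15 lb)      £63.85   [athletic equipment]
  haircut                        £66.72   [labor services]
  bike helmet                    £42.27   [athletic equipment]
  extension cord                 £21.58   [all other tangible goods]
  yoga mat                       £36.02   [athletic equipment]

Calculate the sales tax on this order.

Umbrella £29.89: all other tangible goods → 3.25% + 1% transit = 4.25% → £1.27
Shoe repair £21.77: labor services → 5.5% + 0.75% transit = 6.25% → £1.36
Canvas tote bag £13.72: all other tangible goods → 3.25% + 1% transit = 4.25% → £0.58
Pair of dumbbells (15 lb) £63.85: athletic equipment → 7.25% + 0% transit = 7.25% → £4.63
Haircut £66.72: labor services → 5.5% + 0.75% transit = 6.25% → £4.17
Bike helmet £42.27: athletic equipment → 7.25% + 0% transit = 7.25% → £3.06
Extension cord £21.58: all other tangible goods → 3.25% + 1% transit = 4.25% → £0.92
Yoga mat £36.02: athletic equipment → 7.25% + 0% transit = 7.25% → £2.61
Total tax = £1.27 + £1.36 + £0.58 + £4.63 + £4.17 + £3.06 + £0.92 + £2.61 = £18.60

£18.60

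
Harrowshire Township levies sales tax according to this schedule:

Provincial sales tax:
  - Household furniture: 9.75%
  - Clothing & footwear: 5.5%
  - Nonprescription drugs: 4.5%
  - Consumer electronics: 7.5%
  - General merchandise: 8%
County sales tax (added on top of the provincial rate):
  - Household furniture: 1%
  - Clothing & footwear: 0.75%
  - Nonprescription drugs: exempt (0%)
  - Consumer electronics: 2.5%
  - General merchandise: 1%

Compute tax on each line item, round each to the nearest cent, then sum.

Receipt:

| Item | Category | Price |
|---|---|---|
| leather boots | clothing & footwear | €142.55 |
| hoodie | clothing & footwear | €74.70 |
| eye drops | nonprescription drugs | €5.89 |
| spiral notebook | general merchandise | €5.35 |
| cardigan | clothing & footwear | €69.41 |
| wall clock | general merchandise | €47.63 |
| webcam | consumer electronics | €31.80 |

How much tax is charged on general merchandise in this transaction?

Spiral notebook €5.35: general merchandise → 8% + 1% county = 9% → €0.48
Wall clock €47.63: general merchandise → 8% + 1% county = 9% → €4.29
Tax on general merchandise = €0.48 + €4.29 = €4.77

€4.77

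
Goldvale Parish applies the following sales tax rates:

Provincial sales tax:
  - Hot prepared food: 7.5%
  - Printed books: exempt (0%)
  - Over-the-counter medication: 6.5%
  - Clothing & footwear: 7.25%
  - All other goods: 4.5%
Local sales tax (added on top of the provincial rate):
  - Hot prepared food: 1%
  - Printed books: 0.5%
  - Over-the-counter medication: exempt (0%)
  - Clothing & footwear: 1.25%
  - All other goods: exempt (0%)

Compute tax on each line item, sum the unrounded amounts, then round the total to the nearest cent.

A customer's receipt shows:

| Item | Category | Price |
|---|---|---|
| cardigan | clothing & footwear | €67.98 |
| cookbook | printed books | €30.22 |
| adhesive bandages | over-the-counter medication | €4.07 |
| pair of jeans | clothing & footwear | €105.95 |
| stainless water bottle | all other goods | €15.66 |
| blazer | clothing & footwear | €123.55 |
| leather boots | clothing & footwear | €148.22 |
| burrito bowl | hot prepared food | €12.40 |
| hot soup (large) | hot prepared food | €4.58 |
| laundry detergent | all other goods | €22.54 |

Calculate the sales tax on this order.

Cardigan €67.98: clothing & footwear → 7.25% + 1.25% local = 8.5% → €5.7783
Cookbook €30.22: printed books → 0% + 0.5% local = 0.5% → €0.1511
Adhesive bandages €4.07: over-the-counter medication → 6.5% + 0% local = 6.5% → €0.26455
Pair of jeans €105.95: clothing & footwear → 7.25% + 1.25% local = 8.5% → €9.00575
Stainless water bottle €15.66: all other goods → 4.5% + 0% local = 4.5% → €0.7047
Blazer €123.55: clothing & footwear → 7.25% + 1.25% local = 8.5% → €10.50175
Leather boots €148.22: clothing & footwear → 7.25% + 1.25% local = 8.5% → €12.5987
Burrito bowl €12.40: hot prepared food → 7.5% + 1% local = 8.5% → €1.054
Hot soup (large) €4.58: hot prepared food → 7.5% + 1% local = 8.5% → €0.3893
Laundry detergent €22.54: all other goods → 4.5% + 0% local = 4.5% → €1.0143
Unrounded tax sum = €41.46245 → €41.46

€41.46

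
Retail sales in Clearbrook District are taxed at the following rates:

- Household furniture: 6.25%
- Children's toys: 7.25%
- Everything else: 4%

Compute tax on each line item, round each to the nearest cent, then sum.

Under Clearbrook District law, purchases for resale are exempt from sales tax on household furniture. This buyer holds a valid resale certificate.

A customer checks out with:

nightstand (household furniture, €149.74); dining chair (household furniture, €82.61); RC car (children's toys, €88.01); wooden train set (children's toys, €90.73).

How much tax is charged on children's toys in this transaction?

RC car €88.01: children's toys → 7.25% → €6.38
Wooden train set €90.73: children's toys → 7.25% → €6.58
Tax on children's toys = €6.38 + €6.58 = €12.96

€12.96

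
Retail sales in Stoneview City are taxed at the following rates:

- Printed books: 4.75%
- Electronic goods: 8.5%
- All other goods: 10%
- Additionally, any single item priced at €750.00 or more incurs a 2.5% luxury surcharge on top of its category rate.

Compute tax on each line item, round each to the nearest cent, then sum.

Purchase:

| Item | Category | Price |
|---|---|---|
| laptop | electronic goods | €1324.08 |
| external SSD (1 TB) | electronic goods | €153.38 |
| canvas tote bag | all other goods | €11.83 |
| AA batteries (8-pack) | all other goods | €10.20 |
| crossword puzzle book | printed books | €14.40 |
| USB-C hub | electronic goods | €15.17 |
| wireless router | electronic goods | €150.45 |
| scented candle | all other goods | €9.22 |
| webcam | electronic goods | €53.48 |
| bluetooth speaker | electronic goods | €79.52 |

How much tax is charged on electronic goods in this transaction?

€184.08

Laptop €1324.08: electronic goods → 8.5% + 2.5% surcharge = 11% → €145.65
External SSD (1 TB) €153.38: electronic goods → 8.5% → €13.04
USB-C hub €15.17: electronic goods → 8.5% → €1.29
Wireless router €150.45: electronic goods → 8.5% → €12.79
Webcam €53.48: electronic goods → 8.5% → €4.55
Bluetooth speaker €79.52: electronic goods → 8.5% → €6.76
Tax on electronic goods = €145.65 + €13.04 + €1.29 + €12.79 + €4.55 + €6.76 = €184.08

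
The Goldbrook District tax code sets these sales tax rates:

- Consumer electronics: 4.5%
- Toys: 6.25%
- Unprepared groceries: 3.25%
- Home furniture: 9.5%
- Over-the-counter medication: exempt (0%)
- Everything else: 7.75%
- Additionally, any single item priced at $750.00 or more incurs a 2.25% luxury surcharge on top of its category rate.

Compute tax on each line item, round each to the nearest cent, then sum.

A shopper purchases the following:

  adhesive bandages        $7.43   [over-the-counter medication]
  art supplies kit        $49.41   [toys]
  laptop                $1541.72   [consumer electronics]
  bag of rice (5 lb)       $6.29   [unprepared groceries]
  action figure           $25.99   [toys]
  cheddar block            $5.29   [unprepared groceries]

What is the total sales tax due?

Adhesive bandages $7.43: over-the-counter medication → 0% → $0.00
Art supplies kit $49.41: toys → 6.25% → $3.09
Laptop $1541.72: consumer electronics → 4.5% + 2.25% surcharge = 6.75% → $104.07
Bag of rice (5 lb) $6.29: unprepared groceries → 3.25% → $0.20
Action figure $25.99: toys → 6.25% → $1.62
Cheddar block $5.29: unprepared groceries → 3.25% → $0.17
Total tax = $3.09 + $104.07 + $0.20 + $1.62 + $0.17 = $109.15

$109.15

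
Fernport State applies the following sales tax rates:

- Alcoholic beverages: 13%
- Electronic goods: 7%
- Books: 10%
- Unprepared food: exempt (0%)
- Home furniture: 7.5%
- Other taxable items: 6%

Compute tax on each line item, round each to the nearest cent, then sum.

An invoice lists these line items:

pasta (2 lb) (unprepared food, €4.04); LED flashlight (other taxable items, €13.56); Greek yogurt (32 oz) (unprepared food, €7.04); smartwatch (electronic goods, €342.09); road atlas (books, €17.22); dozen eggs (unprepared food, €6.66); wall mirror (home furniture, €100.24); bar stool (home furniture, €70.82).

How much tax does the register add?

Pasta (2 lb) €4.04: unprepared food → 0% → €0.00
LED flashlight €13.56: other taxable items → 6% → €0.81
Greek yogurt (32 oz) €7.04: unprepared food → 0% → €0.00
Smartwatch €342.09: electronic goods → 7% → €23.95
Road atlas €17.22: books → 10% → €1.72
Dozen eggs €6.66: unprepared food → 0% → €0.00
Wall mirror €100.24: home furniture → 7.5% → €7.52
Bar stool €70.82: home furniture → 7.5% → €5.31
Total tax = €0.81 + €23.95 + €1.72 + €7.52 + €5.31 = €39.31

€39.31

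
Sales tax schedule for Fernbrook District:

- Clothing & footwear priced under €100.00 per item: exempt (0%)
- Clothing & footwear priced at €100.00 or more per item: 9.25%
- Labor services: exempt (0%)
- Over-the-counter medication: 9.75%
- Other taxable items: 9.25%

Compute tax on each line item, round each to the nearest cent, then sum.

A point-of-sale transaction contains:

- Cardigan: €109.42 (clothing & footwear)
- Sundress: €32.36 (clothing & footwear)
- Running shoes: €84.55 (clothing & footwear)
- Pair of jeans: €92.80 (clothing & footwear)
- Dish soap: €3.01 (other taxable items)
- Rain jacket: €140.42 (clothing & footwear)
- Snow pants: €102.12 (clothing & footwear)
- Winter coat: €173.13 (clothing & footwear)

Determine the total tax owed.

Cardigan €109.42: clothing & footwear, €100.00 or more → 9.25% → €10.12
Sundress €32.36: clothing & footwear, under €100.00 → 0% → €0.00
Running shoes €84.55: clothing & footwear, under €100.00 → 0% → €0.00
Pair of jeans €92.80: clothing & footwear, under €100.00 → 0% → €0.00
Dish soap €3.01: other taxable items → 9.25% → €0.28
Rain jacket €140.42: clothing & footwear, €100.00 or more → 9.25% → €12.99
Snow pants €102.12: clothing & footwear, €100.00 or more → 9.25% → €9.45
Winter coat €173.13: clothing & footwear, €100.00 or more → 9.25% → €16.01
Total tax = €10.12 + €0.28 + €12.99 + €9.45 + €16.01 = €48.85

€48.85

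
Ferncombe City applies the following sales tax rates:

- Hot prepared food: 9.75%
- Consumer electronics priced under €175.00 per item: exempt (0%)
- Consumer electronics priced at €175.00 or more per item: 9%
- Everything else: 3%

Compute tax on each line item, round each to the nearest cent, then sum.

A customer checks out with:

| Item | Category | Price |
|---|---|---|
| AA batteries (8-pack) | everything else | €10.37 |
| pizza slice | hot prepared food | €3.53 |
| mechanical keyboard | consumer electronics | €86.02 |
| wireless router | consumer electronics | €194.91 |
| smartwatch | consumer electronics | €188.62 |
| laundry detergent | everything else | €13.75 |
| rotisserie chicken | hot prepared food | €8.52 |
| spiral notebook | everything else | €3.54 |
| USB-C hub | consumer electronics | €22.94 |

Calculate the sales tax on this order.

AA batteries (8-pack) €10.37: everything else → 3% → €0.31
Pizza slice €3.53: hot prepared food → 9.75% → €0.34
Mechanical keyboard €86.02: consumer electronics, under €175.00 → 0% → €0.00
Wireless router €194.91: consumer electronics, €175.00 or more → 9% → €17.54
Smartwatch €188.62: consumer electronics, €175.00 or more → 9% → €16.98
Laundry detergent €13.75: everything else → 3% → €0.41
Rotisserie chicken €8.52: hot prepared food → 9.75% → €0.83
Spiral notebook €3.54: everything else → 3% → €0.11
USB-C hub €22.94: consumer electronics, under €175.00 → 0% → €0.00
Total tax = €0.31 + €0.34 + €17.54 + €16.98 + €0.41 + €0.83 + €0.11 = €36.52

€36.52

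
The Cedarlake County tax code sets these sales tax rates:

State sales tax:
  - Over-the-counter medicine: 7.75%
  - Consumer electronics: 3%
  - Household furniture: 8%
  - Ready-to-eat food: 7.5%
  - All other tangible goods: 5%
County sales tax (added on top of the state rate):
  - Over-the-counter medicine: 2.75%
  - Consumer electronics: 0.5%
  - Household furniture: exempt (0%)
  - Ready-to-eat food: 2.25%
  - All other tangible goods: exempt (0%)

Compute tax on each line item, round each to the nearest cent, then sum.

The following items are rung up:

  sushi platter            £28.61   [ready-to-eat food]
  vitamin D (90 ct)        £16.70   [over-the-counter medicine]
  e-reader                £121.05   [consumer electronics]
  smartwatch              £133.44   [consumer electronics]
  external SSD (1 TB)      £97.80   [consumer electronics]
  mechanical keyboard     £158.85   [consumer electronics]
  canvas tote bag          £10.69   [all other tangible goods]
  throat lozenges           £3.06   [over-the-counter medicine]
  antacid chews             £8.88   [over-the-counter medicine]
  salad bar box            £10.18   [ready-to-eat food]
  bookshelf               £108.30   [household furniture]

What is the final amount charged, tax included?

£731.42

Sushi platter £28.61: ready-to-eat food → 7.5% + 2.25% county = 9.75% → £2.79
Vitamin D (90 ct) £16.70: over-the-counter medicine → 7.75% + 2.75% county = 10.5% → £1.75
E-reader £121.05: consumer electronics → 3% + 0.5% county = 3.5% → £4.24
Smartwatch £133.44: consumer electronics → 3% + 0.5% county = 3.5% → £4.67
External SSD (1 TB) £97.80: consumer electronics → 3% + 0.5% county = 3.5% → £3.42
Mechanical keyboard £158.85: consumer electronics → 3% + 0.5% county = 3.5% → £5.56
Canvas tote bag £10.69: all other tangible goods → 5% + 0% county = 5% → £0.53
Throat lozenges £3.06: over-the-counter medicine → 7.75% + 2.75% county = 10.5% → £0.32
Antacid chews £8.88: over-the-counter medicine → 7.75% + 2.75% county = 10.5% → £0.93
Salad bar box £10.18: ready-to-eat food → 7.5% + 2.25% county = 9.75% → £0.99
Bookshelf £108.30: household furniture → 8% + 0% county = 8% → £8.66
Subtotal = £697.56; tax = £33.86; total due = £731.42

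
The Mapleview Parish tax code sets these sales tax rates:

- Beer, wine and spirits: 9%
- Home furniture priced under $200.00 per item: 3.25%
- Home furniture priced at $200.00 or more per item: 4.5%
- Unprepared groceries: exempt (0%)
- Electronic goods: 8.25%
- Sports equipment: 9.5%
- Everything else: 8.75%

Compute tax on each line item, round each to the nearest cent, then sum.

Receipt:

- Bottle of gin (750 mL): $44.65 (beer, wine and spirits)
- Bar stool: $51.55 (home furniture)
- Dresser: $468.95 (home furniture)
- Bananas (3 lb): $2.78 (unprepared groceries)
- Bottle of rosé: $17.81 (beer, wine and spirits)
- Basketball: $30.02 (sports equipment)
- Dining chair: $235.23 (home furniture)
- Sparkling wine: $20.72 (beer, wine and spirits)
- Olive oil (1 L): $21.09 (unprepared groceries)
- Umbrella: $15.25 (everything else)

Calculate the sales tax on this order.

$45.03

Bottle of gin (750 mL) $44.65: beer, wine and spirits → 9% → $4.02
Bar stool $51.55: home furniture, under $200.00 → 3.25% → $1.68
Dresser $468.95: home furniture, $200.00 or more → 4.5% → $21.10
Bananas (3 lb) $2.78: unprepared groceries → 0% → $0.00
Bottle of rosé $17.81: beer, wine and spirits → 9% → $1.60
Basketball $30.02: sports equipment → 9.5% → $2.85
Dining chair $235.23: home furniture, $200.00 or more → 4.5% → $10.59
Sparkling wine $20.72: beer, wine and spirits → 9% → $1.86
Olive oil (1 L) $21.09: unprepared groceries → 0% → $0.00
Umbrella $15.25: everything else → 8.75% → $1.33
Total tax = $4.02 + $1.68 + $21.10 + $1.60 + $2.85 + $10.59 + $1.86 + $1.33 = $45.03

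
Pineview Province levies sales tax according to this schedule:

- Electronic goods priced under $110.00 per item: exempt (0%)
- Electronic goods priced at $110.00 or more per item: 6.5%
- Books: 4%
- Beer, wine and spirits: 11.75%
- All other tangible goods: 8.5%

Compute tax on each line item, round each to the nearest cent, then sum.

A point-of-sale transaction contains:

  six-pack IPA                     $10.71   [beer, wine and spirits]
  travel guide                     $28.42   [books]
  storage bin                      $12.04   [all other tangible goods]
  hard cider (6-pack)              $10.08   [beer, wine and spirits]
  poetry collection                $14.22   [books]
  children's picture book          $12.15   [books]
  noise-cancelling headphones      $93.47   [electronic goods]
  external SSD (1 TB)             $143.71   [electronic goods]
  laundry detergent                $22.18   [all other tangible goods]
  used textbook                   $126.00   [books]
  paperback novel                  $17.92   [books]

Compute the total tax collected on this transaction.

$22.65

Six-pack IPA $10.71: beer, wine and spirits → 11.75% → $1.26
Travel guide $28.42: books → 4% → $1.14
Storage bin $12.04: all other tangible goods → 8.5% → $1.02
Hard cider (6-pack) $10.08: beer, wine and spirits → 11.75% → $1.18
Poetry collection $14.22: books → 4% → $0.57
Children's picture book $12.15: books → 4% → $0.49
Noise-cancelling headphones $93.47: electronic goods, under $110.00 → 0% → $0.00
External SSD (1 TB) $143.71: electronic goods, $110.00 or more → 6.5% → $9.34
Laundry detergent $22.18: all other tangible goods → 8.5% → $1.89
Used textbook $126.00: books → 4% → $5.04
Paperback novel $17.92: books → 4% → $0.72
Total tax = $1.26 + $1.14 + $1.02 + $1.18 + $0.57 + $0.49 + $9.34 + $1.89 + $5.04 + $0.72 = $22.65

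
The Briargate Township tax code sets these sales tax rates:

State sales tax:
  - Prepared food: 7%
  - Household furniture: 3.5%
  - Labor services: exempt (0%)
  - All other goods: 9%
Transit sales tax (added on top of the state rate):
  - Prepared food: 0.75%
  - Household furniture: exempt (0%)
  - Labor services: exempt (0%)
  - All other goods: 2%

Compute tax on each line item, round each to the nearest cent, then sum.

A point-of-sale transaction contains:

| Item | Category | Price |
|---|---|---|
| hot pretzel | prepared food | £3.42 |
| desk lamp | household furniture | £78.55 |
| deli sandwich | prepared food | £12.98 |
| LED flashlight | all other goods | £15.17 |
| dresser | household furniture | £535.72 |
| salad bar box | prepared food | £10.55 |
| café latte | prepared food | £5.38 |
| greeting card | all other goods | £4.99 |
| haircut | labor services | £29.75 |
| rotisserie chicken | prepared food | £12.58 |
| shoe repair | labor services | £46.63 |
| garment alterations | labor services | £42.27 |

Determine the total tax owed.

£27.21

Hot pretzel £3.42: prepared food → 7% + 0.75% transit = 7.75% → £0.27
Desk lamp £78.55: household furniture → 3.5% + 0% transit = 3.5% → £2.75
Deli sandwich £12.98: prepared food → 7% + 0.75% transit = 7.75% → £1.01
LED flashlight £15.17: all other goods → 9% + 2% transit = 11% → £1.67
Dresser £535.72: household furniture → 3.5% + 0% transit = 3.5% → £18.75
Salad bar box £10.55: prepared food → 7% + 0.75% transit = 7.75% → £0.82
Café latte £5.38: prepared food → 7% + 0.75% transit = 7.75% → £0.42
Greeting card £4.99: all other goods → 9% + 2% transit = 11% → £0.55
Haircut £29.75: labor services → 0% + 0% transit = 0% → £0.00
Rotisserie chicken £12.58: prepared food → 7% + 0.75% transit = 7.75% → £0.97
Shoe repair £46.63: labor services → 0% + 0% transit = 0% → £0.00
Garment alterations £42.27: labor services → 0% + 0% transit = 0% → £0.00
Total tax = £0.27 + £2.75 + £1.01 + £1.67 + £18.75 + £0.82 + £0.42 + £0.55 + £0.97 = £27.21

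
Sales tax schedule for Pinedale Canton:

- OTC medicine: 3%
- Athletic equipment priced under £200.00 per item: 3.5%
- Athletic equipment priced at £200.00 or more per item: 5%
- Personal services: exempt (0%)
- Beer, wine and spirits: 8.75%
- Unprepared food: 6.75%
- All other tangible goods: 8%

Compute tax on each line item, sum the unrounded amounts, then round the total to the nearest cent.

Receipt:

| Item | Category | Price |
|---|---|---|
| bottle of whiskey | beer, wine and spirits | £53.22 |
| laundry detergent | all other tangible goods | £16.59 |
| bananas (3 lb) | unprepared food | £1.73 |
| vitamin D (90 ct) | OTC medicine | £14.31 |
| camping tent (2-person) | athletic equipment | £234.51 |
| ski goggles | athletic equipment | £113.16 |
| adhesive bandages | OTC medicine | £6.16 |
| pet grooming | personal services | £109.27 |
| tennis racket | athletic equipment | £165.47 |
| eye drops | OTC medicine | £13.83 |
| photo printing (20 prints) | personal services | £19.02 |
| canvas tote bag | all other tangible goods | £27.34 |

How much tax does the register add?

£30.79

Bottle of whiskey £53.22: beer, wine and spirits → 8.75% → £4.65675
Laundry detergent £16.59: all other tangible goods → 8% → £1.3272
Bananas (3 lb) £1.73: unprepared food → 6.75% → £0.116775
Vitamin D (90 ct) £14.31: OTC medicine → 3% → £0.4293
Camping tent (2-person) £234.51: athletic equipment, £200.00 or more → 5% → £11.7255
Ski goggles £113.16: athletic equipment, under £200.00 → 3.5% → £3.9606
Adhesive bandages £6.16: OTC medicine → 3% → £0.1848
Pet grooming £109.27: personal services → 0% → £0.00
Tennis racket £165.47: athletic equipment, under £200.00 → 3.5% → £5.79145
Eye drops £13.83: OTC medicine → 3% → £0.4149
Photo printing (20 prints) £19.02: personal services → 0% → £0.00
Canvas tote bag £27.34: all other tangible goods → 8% → £2.1872
Unrounded tax sum = £30.794475 → £30.79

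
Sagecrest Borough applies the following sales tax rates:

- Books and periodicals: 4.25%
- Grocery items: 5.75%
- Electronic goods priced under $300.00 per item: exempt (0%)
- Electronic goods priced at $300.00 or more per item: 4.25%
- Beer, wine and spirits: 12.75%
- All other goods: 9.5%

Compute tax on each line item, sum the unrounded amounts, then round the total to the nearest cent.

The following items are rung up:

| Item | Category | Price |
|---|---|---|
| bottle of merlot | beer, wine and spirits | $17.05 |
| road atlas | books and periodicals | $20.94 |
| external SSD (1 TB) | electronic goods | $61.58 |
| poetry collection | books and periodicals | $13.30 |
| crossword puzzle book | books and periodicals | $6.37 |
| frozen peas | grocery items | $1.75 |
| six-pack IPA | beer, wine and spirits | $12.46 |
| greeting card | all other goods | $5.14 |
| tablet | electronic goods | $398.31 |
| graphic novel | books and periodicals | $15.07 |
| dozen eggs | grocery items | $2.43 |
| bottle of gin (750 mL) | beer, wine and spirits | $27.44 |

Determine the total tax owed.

$27.28

Bottle of merlot $17.05: beer, wine and spirits → 12.75% → $2.173875
Road atlas $20.94: books and periodicals → 4.25% → $0.88995
External SSD (1 TB) $61.58: electronic goods, under $300.00 → 0% → $0.00
Poetry collection $13.30: books and periodicals → 4.25% → $0.56525
Crossword puzzle book $6.37: books and periodicals → 4.25% → $0.270725
Frozen peas $1.75: grocery items → 5.75% → $0.100625
Six-pack IPA $12.46: beer, wine and spirits → 12.75% → $1.58865
Greeting card $5.14: all other goods → 9.5% → $0.4883
Tablet $398.31: electronic goods, $300.00 or more → 4.25% → $16.928175
Graphic novel $15.07: books and periodicals → 4.25% → $0.640475
Dozen eggs $2.43: grocery items → 5.75% → $0.139725
Bottle of gin (750 mL) $27.44: beer, wine and spirits → 12.75% → $3.4986
Unrounded tax sum = $27.28435 → $27.28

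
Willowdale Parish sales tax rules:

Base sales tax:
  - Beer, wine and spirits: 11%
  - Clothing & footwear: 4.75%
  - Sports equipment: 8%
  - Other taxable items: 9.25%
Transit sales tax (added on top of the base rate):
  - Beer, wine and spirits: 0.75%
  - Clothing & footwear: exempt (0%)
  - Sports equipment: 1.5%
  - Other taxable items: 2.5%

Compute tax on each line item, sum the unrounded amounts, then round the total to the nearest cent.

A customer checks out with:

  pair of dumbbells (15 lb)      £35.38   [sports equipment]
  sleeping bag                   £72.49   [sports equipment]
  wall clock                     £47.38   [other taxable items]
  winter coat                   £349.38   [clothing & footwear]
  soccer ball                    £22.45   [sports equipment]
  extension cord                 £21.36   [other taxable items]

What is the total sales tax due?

Pair of dumbbells (15 lb) £35.38: sports equipment → 8% + 1.5% transit = 9.5% → £3.3611
Sleeping bag £72.49: sports equipment → 8% + 1.5% transit = 9.5% → £6.88655
Wall clock £47.38: other taxable items → 9.25% + 2.5% transit = 11.75% → £5.56715
Winter coat £349.38: clothing & footwear → 4.75% + 0% transit = 4.75% → £16.59555
Soccer ball £22.45: sports equipment → 8% + 1.5% transit = 9.5% → £2.13275
Extension cord £21.36: other taxable items → 9.25% + 2.5% transit = 11.75% → £2.5098
Unrounded tax sum = £37.0529 → £37.05

£37.05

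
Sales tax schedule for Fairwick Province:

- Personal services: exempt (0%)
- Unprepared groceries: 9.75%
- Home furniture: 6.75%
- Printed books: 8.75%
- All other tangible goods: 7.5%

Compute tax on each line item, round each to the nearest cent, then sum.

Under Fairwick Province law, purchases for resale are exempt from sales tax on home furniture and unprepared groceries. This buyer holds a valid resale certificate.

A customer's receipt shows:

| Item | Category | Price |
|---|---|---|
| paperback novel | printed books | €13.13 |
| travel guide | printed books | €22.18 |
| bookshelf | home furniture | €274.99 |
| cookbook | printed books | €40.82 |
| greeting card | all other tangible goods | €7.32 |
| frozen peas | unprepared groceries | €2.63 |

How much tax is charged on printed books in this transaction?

€6.66

Paperback novel €13.13: printed books → 8.75% → €1.15
Travel guide €22.18: printed books → 8.75% → €1.94
Cookbook €40.82: printed books → 8.75% → €3.57
Tax on printed books = €1.15 + €1.94 + €3.57 = €6.66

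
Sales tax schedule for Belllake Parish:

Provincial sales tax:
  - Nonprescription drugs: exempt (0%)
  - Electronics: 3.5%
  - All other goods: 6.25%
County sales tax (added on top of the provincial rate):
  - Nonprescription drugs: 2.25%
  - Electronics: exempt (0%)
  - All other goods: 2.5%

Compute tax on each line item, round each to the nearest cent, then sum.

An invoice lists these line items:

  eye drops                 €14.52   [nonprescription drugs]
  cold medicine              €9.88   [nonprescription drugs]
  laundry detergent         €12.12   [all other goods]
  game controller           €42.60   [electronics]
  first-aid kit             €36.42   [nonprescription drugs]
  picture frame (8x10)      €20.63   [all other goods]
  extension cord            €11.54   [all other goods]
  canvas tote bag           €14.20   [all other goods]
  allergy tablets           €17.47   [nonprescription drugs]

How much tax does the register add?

Eye drops €14.52: nonprescription drugs → 0% + 2.25% county = 2.25% → €0.33
Cold medicine €9.88: nonprescription drugs → 0% + 2.25% county = 2.25% → €0.22
Laundry detergent €12.12: all other goods → 6.25% + 2.5% county = 8.75% → €1.06
Game controller €42.60: electronics → 3.5% + 0% county = 3.5% → €1.49
First-aid kit €36.42: nonprescription drugs → 0% + 2.25% county = 2.25% → €0.82
Picture frame (8x10) €20.63: all other goods → 6.25% + 2.5% county = 8.75% → €1.81
Extension cord €11.54: all other goods → 6.25% + 2.5% county = 8.75% → €1.01
Canvas tote bag €14.20: all other goods → 6.25% + 2.5% county = 8.75% → €1.24
Allergy tablets €17.47: nonprescription drugs → 0% + 2.25% county = 2.25% → €0.39
Total tax = €0.33 + €0.22 + €1.06 + €1.49 + €0.82 + €1.81 + €1.01 + €1.24 + €0.39 = €8.37

€8.37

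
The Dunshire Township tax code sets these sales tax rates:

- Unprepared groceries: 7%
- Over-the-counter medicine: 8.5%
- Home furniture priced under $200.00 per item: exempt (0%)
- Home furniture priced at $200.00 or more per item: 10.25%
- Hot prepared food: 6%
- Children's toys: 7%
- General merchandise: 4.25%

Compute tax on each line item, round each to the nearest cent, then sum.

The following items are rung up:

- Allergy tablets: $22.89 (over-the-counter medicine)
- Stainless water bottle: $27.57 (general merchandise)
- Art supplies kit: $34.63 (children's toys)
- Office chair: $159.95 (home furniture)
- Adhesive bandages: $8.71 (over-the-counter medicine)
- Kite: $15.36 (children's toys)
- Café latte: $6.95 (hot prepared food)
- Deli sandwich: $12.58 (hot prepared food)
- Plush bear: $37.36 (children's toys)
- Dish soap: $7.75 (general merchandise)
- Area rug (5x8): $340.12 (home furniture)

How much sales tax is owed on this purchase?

Allergy tablets $22.89: over-the-counter medicine → 8.5% → $1.95
Stainless water bottle $27.57: general merchandise → 4.25% → $1.17
Art supplies kit $34.63: children's toys → 7% → $2.42
Office chair $159.95: home furniture, under $200.00 → 0% → $0.00
Adhesive bandages $8.71: over-the-counter medicine → 8.5% → $0.74
Kite $15.36: children's toys → 7% → $1.08
Café latte $6.95: hot prepared food → 6% → $0.42
Deli sandwich $12.58: hot prepared food → 6% → $0.75
Plush bear $37.36: children's toys → 7% → $2.62
Dish soap $7.75: general merchandise → 4.25% → $0.33
Area rug (5x8) $340.12: home furniture, $200.00 or more → 10.25% → $34.86
Total tax = $1.95 + $1.17 + $2.42 + $0.74 + $1.08 + $0.42 + $0.75 + $2.62 + $0.33 + $34.86 = $46.34

$46.34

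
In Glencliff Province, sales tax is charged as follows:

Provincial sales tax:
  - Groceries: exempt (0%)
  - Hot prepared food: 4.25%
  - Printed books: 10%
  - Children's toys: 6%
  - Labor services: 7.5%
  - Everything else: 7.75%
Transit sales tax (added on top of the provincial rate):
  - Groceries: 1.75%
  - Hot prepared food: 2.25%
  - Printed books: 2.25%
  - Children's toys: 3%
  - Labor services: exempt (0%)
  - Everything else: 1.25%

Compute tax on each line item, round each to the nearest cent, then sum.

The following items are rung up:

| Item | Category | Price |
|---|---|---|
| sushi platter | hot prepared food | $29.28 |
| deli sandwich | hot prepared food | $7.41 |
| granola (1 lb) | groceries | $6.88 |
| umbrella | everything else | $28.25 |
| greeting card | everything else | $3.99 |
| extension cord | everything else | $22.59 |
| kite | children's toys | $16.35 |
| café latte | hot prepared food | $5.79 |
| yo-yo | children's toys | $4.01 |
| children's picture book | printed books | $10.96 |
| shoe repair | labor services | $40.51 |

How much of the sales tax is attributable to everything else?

Umbrella $28.25: everything else → 7.75% + 1.25% transit = 9% → $2.54
Greeting card $3.99: everything else → 7.75% + 1.25% transit = 9% → $0.36
Extension cord $22.59: everything else → 7.75% + 1.25% transit = 9% → $2.03
Tax on everything else = $2.54 + $0.36 + $2.03 = $4.93

$4.93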